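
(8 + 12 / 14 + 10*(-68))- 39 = -4971 / 7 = -710.14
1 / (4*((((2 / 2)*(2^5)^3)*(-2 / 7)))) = -7 / 262144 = -0.00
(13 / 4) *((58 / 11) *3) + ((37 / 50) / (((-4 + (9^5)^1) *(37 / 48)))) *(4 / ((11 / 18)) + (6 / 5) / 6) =1192500669 / 23196250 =51.41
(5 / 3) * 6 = 10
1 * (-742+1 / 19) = -14097 / 19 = -741.95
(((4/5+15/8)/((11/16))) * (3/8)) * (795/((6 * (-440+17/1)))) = -0.46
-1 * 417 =-417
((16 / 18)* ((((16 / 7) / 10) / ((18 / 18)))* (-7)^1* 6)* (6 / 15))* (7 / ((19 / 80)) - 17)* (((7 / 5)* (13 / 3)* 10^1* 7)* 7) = -180357632 / 1425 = -126566.76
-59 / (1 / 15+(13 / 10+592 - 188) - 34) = -1770 / 11141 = -0.16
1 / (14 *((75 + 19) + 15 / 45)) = 3 / 3962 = 0.00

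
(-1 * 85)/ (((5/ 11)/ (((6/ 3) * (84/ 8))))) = -3927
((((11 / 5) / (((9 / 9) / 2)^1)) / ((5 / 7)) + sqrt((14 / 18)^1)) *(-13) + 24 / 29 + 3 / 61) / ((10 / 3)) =-10508289 / 442250-13 *sqrt(7) / 10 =-27.20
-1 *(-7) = 7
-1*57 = -57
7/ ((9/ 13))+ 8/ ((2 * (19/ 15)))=2269/ 171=13.27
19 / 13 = 1.46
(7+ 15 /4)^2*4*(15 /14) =27735 /56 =495.27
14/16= 7/8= 0.88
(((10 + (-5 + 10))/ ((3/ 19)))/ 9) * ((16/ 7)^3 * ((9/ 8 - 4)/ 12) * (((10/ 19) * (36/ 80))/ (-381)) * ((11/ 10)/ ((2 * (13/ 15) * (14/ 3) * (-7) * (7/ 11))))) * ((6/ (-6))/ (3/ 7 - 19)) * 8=-89056/ 360728641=-0.00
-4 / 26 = -2 / 13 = -0.15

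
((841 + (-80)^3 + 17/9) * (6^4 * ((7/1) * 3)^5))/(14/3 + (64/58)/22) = -1294606622509055856/2257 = -573596199605252.93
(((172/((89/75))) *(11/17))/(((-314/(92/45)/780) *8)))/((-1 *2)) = 7071350/237541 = 29.77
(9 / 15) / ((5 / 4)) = 12 / 25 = 0.48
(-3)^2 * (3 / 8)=27 / 8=3.38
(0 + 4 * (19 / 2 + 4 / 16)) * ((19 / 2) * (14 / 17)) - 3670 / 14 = 5114 / 119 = 42.97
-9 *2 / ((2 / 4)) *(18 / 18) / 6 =-6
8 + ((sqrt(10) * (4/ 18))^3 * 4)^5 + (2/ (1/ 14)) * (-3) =-76 + 335544320000000 * sqrt(10)/ 205891132094649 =-70.85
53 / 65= 0.82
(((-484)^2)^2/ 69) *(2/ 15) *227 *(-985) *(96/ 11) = -14277784370364416/ 69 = -206924411164701.68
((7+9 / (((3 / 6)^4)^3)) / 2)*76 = 1401098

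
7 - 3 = 4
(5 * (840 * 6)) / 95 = 5040 / 19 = 265.26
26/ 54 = 13/ 27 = 0.48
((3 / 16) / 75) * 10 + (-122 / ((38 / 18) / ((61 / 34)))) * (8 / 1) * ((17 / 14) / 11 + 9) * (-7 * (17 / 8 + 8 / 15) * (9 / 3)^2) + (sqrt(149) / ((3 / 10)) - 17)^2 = 147383345671 / 116280 - 340 * sqrt(149) / 3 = 1266103.22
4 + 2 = 6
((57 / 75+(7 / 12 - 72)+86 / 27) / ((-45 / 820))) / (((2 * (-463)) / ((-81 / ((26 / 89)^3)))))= 5265479023117 / 1220653200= 4313.66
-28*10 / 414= -140 / 207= -0.68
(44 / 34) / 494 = 11 / 4199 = 0.00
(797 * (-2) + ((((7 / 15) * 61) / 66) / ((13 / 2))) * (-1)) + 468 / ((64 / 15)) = -152831647 / 102960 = -1484.38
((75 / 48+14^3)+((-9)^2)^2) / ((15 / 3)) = 29781 / 16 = 1861.31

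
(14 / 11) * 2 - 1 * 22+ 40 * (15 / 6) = 886 / 11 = 80.55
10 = 10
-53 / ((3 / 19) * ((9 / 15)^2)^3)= -15734375 / 2187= -7194.50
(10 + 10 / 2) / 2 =15 / 2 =7.50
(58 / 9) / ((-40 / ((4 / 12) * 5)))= -0.27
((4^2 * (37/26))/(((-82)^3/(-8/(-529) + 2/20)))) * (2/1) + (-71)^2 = 11946406694452/2369848585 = 5041.00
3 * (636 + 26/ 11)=21066/ 11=1915.09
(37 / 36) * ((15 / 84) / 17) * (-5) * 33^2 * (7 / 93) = -111925 / 25296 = -4.42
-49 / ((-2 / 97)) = 4753 / 2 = 2376.50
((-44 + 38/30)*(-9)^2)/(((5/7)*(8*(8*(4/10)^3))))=-605745/512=-1183.10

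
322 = 322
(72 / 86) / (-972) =-1 / 1161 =-0.00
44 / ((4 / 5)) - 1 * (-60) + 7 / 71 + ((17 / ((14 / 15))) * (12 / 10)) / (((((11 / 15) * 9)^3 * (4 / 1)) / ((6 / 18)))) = 2741137739 / 23814252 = 115.10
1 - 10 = -9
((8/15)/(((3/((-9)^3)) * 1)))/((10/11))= -3564/25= -142.56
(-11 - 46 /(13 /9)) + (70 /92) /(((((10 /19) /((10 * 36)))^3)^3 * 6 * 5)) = 248522126912651697580068341 /299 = 831177681982112700936683.40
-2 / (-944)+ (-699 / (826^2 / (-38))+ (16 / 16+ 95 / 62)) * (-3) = -326202907 / 42301112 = -7.71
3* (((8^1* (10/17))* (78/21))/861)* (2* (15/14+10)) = 322400/239071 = 1.35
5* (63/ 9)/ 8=35/ 8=4.38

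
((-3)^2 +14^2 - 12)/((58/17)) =3281/58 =56.57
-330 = -330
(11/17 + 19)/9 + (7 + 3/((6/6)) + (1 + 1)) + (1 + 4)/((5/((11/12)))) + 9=14749/612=24.10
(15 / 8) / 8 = 15 / 64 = 0.23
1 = 1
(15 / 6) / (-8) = -5 / 16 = -0.31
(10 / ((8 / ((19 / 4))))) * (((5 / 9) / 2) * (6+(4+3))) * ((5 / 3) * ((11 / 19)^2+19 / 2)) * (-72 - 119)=-67128.80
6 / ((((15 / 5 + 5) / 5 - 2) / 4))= -60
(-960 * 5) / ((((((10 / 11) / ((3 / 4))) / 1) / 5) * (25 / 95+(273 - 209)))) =-11400 / 37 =-308.11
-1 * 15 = -15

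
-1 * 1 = -1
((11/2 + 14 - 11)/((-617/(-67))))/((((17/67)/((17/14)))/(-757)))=-57768941/17276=-3343.88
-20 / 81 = -0.25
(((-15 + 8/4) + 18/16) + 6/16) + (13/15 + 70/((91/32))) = 13.98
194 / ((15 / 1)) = 194 / 15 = 12.93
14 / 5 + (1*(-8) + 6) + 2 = 14 / 5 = 2.80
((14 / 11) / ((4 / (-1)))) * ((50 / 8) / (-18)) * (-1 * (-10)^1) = 875 / 792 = 1.10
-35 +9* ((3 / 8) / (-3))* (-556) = 1181 / 2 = 590.50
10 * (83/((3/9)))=2490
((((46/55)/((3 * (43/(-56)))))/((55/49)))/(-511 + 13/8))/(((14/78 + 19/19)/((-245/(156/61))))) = -16403632/318033375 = -0.05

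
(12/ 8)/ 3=1/ 2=0.50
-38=-38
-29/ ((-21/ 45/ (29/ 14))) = 128.72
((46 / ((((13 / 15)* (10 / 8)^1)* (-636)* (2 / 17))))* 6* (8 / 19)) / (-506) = 408 / 144001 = 0.00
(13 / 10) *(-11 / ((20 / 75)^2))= -6435 / 32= -201.09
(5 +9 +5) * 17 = 323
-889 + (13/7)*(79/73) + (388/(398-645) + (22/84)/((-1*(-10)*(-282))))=-271086254483/305084520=-888.56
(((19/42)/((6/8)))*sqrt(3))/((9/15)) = 190*sqrt(3)/189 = 1.74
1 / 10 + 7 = 71 / 10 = 7.10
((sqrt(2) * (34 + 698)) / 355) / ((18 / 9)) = 366 * sqrt(2) / 355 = 1.46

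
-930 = -930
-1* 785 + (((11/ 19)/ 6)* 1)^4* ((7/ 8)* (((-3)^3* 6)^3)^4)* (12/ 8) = 4844458341700404692262900271/ 130321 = 37173274773063471675807.43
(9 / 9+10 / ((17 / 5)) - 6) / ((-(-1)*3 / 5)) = -175 / 51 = -3.43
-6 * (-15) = 90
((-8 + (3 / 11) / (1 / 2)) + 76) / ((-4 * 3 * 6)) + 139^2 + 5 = 7652719 / 396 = 19325.05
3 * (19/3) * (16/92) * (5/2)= 190/23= 8.26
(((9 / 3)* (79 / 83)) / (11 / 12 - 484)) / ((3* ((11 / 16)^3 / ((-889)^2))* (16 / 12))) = -2301617074176 / 640411981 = -3593.96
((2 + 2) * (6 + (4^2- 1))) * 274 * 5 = 115080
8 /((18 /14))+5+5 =146 /9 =16.22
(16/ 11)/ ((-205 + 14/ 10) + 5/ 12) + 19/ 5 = 2543119/ 670505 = 3.79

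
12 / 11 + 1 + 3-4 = 12 / 11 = 1.09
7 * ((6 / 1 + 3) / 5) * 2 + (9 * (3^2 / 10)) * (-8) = -198 / 5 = -39.60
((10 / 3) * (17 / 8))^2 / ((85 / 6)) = 85 / 24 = 3.54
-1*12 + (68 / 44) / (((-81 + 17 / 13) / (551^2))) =-67232573 / 11396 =-5899.66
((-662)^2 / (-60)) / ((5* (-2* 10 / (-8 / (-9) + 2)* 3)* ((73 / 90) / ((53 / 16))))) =75487529 / 262800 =287.24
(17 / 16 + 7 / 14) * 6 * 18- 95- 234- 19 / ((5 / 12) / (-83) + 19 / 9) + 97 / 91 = -55042901 / 327236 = -168.21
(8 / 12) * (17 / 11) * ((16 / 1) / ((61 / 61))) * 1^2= 544 / 33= 16.48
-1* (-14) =14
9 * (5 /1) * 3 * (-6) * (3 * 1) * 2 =-4860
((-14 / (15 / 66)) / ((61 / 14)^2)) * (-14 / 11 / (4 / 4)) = 76832 / 18605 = 4.13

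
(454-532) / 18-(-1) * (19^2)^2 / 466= 384905 / 1398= 275.33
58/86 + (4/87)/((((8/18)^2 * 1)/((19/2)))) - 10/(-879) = 25403533/8768904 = 2.90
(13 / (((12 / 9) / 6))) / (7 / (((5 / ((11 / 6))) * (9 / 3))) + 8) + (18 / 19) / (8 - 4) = 207243 / 30286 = 6.84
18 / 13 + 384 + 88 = 6154 / 13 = 473.38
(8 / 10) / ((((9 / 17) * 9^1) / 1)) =68 / 405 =0.17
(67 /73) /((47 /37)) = 2479 /3431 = 0.72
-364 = -364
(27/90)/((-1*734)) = -3/7340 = -0.00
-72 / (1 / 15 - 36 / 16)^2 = -259200 / 17161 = -15.10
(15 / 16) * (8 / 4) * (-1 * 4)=-15 / 2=-7.50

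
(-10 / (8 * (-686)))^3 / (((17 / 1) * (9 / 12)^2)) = 125 / 197571259872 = 0.00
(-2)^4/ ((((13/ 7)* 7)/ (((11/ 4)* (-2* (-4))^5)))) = 1441792/ 13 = 110907.08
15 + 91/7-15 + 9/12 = 55/4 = 13.75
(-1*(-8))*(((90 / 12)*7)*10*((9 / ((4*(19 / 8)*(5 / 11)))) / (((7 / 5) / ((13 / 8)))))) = 193050 / 19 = 10160.53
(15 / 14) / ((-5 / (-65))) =195 / 14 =13.93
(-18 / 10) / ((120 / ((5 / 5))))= -3 / 200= -0.02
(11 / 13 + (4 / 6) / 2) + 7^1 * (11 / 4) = 3187 / 156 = 20.43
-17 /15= -1.13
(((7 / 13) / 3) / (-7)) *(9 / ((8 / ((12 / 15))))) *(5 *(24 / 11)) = -36 / 143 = -0.25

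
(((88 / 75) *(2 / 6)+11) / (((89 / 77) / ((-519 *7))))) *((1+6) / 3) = -1672944427 / 20025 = -83542.79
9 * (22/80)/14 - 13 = -7181/560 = -12.82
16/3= 5.33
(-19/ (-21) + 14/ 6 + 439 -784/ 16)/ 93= 8258/ 1953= 4.23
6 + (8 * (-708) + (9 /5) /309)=-2913867 /515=-5657.99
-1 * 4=-4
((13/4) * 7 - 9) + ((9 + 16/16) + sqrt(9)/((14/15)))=755/28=26.96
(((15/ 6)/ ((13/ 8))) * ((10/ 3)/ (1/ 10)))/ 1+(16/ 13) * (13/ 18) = 6104/ 117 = 52.17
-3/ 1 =-3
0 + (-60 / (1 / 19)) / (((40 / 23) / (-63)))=82593 / 2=41296.50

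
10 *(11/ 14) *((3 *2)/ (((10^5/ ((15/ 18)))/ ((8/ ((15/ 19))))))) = 209/ 52500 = 0.00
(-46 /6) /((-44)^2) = -23 /5808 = -0.00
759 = 759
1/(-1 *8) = -1/8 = -0.12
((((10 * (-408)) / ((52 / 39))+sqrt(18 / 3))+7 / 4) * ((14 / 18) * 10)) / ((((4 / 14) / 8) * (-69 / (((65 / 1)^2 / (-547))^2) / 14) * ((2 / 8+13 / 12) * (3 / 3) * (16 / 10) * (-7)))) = -267499202140625 / 495490104+21867015625 * sqrt(6) / 123872526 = -539435.50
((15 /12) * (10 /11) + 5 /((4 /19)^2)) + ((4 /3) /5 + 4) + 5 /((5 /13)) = 346409 /2640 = 131.22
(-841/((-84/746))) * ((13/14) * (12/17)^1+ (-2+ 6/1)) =86892961/2499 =34771.09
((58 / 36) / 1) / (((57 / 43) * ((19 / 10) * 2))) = 6235 / 19494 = 0.32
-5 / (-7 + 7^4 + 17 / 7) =-7 / 3355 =-0.00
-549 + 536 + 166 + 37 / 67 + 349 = 33671 / 67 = 502.55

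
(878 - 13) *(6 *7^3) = 1780170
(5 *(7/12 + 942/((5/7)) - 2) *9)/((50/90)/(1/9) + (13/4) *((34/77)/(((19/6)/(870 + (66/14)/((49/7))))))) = 16999066623/114576016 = 148.36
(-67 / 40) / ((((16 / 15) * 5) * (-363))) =67 / 77440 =0.00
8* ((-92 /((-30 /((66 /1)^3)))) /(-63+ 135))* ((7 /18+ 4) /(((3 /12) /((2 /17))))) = 154779328 /765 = 202325.92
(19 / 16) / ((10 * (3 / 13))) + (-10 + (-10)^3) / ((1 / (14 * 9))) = -127259.49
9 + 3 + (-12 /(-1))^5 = 248844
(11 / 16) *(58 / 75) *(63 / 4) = 6699 / 800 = 8.37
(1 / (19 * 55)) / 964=1 / 1007380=0.00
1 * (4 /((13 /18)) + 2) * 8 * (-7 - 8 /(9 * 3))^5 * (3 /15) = -249410.66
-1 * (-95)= 95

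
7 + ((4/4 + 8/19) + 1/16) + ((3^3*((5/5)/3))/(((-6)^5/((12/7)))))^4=10400482923283/1225958436864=8.48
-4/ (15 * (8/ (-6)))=1/ 5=0.20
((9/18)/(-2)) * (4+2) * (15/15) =-1.50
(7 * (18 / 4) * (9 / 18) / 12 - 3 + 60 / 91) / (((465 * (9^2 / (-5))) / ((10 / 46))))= 2495 / 84088368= 0.00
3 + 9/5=24/5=4.80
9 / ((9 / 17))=17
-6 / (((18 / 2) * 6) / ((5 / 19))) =-5 / 171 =-0.03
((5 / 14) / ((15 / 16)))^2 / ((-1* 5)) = -64 / 2205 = -0.03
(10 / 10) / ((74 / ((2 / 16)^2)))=1 / 4736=0.00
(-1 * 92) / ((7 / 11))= -1012 / 7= -144.57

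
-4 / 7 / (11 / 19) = -0.99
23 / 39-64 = -63.41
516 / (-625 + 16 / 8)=-516 / 623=-0.83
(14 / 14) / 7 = 1 / 7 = 0.14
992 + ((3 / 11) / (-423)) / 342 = 526198463 / 530442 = 992.00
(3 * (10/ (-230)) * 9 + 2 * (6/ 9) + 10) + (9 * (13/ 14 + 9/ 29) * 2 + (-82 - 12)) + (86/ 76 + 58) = -1281967/ 532266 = -2.41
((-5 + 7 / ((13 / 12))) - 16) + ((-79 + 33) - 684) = -9679 / 13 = -744.54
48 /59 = 0.81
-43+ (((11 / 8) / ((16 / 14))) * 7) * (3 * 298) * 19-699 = 4553983 / 32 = 142311.97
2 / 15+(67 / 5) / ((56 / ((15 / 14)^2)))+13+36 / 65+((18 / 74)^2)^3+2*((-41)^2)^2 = 31035271542753711747901 / 5491475547710880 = 5651535.96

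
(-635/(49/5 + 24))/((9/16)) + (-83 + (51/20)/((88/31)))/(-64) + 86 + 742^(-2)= 1270654794337339/23581404887040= 53.88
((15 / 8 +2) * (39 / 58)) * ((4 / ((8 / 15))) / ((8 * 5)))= 3627 / 7424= 0.49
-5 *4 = -20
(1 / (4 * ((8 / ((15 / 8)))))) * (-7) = -105 / 256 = -0.41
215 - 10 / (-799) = 171795 / 799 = 215.01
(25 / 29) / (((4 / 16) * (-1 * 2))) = -50 / 29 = -1.72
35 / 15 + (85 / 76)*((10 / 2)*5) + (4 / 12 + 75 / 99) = 78713 / 2508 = 31.38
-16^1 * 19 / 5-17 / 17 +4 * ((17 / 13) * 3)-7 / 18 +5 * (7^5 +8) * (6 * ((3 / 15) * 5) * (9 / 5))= 1062317299 / 1170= 907963.50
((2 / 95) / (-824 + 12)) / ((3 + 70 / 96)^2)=-1152 / 617910685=-0.00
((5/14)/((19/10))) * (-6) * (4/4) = -150/133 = -1.13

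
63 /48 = 21 /16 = 1.31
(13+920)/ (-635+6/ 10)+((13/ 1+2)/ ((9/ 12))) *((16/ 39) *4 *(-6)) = -629305/ 3172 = -198.39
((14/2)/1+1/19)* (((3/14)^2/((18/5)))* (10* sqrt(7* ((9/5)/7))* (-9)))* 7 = -9045* sqrt(5)/266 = -76.03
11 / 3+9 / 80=907 / 240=3.78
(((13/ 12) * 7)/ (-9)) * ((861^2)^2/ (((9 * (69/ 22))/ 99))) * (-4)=149411609889542/ 23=6496156951719.22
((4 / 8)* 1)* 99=99 / 2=49.50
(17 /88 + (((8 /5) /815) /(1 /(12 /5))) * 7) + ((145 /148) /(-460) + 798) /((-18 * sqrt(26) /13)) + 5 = 9370511 /1793000-10865539 * sqrt(26) /490176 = -107.80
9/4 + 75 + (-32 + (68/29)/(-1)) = 4977/116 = 42.91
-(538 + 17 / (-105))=-56473 / 105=-537.84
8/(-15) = -8/15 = -0.53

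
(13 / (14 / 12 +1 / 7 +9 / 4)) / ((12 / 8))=56 / 23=2.43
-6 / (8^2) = -3 / 32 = -0.09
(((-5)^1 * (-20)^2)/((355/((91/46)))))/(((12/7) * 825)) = -1274/161667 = -0.01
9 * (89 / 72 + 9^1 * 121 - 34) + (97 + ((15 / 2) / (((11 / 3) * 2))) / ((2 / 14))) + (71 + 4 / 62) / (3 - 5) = 26119923 / 2728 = 9574.75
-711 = -711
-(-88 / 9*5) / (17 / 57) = 8360 / 51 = 163.92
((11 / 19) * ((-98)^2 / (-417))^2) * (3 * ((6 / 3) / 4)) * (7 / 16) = 443889677 / 2202594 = 201.53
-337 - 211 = -548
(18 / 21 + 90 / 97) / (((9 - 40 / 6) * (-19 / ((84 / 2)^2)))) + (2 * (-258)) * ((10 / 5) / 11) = -3341832 / 20273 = -164.84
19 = 19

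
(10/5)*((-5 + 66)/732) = 1/6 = 0.17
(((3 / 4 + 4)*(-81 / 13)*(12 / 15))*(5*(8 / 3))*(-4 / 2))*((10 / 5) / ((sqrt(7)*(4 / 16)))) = 65664*sqrt(7) / 91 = 1909.13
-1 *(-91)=91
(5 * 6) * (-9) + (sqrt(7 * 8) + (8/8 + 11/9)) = -2410/9 + 2 * sqrt(14) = -260.29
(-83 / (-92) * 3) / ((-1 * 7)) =-0.39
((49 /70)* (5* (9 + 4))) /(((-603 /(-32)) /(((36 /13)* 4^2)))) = 7168 /67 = 106.99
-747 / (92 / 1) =-747 / 92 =-8.12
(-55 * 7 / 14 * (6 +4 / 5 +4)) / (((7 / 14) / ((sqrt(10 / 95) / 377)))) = -594 * sqrt(38) / 7163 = -0.51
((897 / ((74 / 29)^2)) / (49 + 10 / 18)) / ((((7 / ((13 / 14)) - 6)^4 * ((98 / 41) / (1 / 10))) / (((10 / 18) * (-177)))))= -156357591183729 / 76590402560000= -2.04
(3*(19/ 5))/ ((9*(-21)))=-19/ 315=-0.06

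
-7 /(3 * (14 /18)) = -3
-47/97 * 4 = -188/97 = -1.94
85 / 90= 17 / 18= 0.94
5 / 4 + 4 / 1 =21 / 4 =5.25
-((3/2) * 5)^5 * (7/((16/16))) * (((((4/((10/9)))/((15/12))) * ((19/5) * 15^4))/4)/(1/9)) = -3313202484375/16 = -207075155273.44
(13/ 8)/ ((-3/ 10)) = -65/ 12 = -5.42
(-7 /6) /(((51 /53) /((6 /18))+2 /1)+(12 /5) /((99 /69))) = -20405 /114726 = -0.18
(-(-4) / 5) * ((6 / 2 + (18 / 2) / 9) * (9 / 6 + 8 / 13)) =88 / 13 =6.77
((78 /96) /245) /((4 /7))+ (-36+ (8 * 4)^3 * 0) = -80627 /2240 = -35.99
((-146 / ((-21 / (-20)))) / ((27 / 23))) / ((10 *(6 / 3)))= -3358 / 567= -5.92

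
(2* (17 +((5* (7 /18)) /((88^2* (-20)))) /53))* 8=502368761 /1846944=272.00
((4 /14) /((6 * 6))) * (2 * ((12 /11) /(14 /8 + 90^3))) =16 /673597617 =0.00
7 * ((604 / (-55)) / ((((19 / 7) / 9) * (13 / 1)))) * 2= -532728 / 13585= -39.21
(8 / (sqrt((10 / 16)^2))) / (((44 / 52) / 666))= 554112 / 55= 10074.76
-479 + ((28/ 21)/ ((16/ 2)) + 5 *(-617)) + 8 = -21335/ 6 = -3555.83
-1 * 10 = -10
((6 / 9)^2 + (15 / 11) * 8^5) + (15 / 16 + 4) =44689.02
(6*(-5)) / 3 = -10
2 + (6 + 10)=18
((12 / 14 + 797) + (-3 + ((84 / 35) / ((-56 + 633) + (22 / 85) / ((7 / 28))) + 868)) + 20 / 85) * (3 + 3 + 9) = 20836795800 / 835261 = 24946.45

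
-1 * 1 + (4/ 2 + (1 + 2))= 4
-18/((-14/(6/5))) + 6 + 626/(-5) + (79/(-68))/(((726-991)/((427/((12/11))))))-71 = -186.94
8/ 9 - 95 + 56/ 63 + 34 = -533/ 9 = -59.22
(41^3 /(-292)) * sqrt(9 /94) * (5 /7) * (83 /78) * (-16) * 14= 57204430 * sqrt(94) /44603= 12434.53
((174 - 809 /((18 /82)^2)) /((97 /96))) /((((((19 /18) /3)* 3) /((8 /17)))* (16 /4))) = -172266880 /93993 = -1832.76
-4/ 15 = -0.27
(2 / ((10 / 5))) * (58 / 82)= 29 / 41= 0.71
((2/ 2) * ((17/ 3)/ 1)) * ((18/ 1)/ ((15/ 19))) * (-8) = -5168/ 5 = -1033.60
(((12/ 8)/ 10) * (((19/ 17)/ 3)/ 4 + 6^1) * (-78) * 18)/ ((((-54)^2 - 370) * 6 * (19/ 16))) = -145431/ 2055895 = -0.07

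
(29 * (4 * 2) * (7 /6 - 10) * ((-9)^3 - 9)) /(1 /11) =16636488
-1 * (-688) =688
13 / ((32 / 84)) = 34.12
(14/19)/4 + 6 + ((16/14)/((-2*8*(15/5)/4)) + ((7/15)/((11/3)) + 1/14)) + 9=335488/21945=15.29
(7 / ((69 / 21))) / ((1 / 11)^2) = 5929 / 23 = 257.78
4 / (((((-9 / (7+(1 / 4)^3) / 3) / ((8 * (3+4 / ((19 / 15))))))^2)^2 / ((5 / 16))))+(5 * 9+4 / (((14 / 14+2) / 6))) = 470125600317924197 / 2135179264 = 220180857.06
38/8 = 19/4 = 4.75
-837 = -837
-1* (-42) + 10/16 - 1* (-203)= 1965/8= 245.62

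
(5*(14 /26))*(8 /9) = 280 /117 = 2.39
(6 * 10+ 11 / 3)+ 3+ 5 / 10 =403 / 6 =67.17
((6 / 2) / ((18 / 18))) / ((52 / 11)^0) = 3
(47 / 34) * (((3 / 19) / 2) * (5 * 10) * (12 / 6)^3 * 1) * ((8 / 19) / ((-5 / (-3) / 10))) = 676800 / 6137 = 110.28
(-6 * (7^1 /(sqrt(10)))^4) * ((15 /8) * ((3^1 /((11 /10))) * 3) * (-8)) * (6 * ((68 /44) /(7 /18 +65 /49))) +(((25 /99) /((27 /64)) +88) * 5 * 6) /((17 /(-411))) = 154764340948 /4942971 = 31309.98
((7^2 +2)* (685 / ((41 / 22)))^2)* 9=62011391.49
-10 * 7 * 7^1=-490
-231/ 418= -21/ 38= -0.55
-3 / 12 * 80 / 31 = -20 / 31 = -0.65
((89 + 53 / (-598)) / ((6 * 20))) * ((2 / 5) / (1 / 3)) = 53169 / 59800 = 0.89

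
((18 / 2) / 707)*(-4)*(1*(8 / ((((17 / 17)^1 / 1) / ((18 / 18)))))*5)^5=-3686400000 / 707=-5214144.27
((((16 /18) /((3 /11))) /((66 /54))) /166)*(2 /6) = 0.01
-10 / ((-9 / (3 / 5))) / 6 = 0.11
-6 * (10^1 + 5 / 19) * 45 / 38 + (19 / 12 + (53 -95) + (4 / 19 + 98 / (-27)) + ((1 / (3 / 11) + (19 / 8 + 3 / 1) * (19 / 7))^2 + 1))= 6648893683 / 30566592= 217.52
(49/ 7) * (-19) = -133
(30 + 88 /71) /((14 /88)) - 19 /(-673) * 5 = 65726631 /334481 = 196.50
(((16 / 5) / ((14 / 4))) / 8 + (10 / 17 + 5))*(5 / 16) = 3393 / 1904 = 1.78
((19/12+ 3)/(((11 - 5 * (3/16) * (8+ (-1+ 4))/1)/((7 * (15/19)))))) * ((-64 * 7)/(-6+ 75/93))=1388800/437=3178.03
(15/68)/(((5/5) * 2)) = 15/136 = 0.11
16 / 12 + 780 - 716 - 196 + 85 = -137 / 3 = -45.67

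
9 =9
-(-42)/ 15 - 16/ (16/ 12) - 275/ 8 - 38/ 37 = -66011/ 1480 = -44.60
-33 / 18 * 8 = -44 / 3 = -14.67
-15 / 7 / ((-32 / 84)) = 45 / 8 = 5.62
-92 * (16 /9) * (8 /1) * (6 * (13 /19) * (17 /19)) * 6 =-10409984 /361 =-28836.52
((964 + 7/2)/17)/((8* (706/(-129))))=-1.30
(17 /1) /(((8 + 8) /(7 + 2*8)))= 391 /16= 24.44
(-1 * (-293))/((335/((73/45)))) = 21389/15075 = 1.42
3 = 3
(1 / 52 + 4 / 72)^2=1225 / 219024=0.01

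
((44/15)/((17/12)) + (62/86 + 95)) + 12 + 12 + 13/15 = 1344947/10965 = 122.66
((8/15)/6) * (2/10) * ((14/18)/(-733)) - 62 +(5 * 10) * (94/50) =32.00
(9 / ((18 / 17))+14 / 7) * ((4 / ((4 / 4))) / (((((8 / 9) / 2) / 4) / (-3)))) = -1134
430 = 430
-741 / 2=-370.50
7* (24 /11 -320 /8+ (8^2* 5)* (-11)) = -273952 /11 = -24904.73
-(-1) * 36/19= 36/19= 1.89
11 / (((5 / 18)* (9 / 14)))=308 / 5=61.60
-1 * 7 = -7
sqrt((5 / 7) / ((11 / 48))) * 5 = 20 * sqrt(1155) / 77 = 8.83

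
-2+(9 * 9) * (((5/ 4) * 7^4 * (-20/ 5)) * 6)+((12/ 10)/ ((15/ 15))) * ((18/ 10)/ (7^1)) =-1021025546/ 175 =-5834431.69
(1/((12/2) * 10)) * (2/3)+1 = 1.01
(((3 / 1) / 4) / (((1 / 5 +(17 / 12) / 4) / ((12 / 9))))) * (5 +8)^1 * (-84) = -37440 / 19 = -1970.53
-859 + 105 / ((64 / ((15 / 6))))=-109427 / 128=-854.90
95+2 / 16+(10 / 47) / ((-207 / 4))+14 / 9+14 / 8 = 7660727 / 77832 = 98.43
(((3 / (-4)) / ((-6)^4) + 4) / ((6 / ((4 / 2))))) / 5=6911 / 25920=0.27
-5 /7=-0.71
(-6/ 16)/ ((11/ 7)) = -21/ 88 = -0.24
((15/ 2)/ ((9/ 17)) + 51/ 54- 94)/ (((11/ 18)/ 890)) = -1263800/ 11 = -114890.91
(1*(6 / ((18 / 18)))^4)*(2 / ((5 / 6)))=15552 / 5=3110.40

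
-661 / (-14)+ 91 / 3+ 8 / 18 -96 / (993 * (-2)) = 3254753 / 41706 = 78.04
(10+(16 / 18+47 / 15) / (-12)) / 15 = 5219 / 8100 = 0.64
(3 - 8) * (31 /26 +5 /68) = -5595 /884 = -6.33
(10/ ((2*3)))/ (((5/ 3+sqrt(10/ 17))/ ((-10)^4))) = 850000/ 67 - 30000*sqrt(170)/ 67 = 6848.48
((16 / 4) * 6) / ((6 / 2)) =8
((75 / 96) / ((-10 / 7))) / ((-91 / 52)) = 5 / 16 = 0.31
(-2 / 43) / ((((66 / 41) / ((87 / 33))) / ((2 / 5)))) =-2378 / 78045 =-0.03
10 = 10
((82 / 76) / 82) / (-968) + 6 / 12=36783 / 73568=0.50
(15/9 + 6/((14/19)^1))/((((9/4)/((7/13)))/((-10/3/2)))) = -4120/1053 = -3.91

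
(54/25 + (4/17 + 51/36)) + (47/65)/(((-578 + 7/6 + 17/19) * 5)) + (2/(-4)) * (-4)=25298715749/4353059100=5.81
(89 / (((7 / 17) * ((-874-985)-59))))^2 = 2289169 / 180257476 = 0.01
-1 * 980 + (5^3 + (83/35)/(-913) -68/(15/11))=-1045124/1155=-904.87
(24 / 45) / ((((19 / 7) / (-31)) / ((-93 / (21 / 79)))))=607352 / 285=2131.06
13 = 13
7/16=0.44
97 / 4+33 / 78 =1283 / 52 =24.67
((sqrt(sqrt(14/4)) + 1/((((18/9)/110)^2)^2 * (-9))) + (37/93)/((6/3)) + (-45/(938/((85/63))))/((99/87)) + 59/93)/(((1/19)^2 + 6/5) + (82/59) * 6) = -35191940288881175/330265699533 + 106495 * 2^(3/4) * 7^(1/4)/2032298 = -106556.31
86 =86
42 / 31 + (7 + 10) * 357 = 188181 / 31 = 6070.35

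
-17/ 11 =-1.55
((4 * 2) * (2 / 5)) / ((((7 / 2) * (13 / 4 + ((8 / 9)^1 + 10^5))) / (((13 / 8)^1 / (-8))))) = -234 / 126005215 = -0.00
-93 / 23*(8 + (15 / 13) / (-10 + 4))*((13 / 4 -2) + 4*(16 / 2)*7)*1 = -17009979 / 2392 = -7111.20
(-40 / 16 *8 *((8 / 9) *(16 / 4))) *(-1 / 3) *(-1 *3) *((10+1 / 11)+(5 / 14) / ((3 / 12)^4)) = -5002880 / 693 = -7219.16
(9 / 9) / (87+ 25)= 1 / 112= 0.01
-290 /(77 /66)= -1740 /7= -248.57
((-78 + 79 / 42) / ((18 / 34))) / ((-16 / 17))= 923933 / 6048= 152.77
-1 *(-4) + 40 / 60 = 14 / 3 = 4.67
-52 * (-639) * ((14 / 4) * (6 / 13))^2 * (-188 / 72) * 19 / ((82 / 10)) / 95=-5522.02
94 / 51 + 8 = 502 / 51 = 9.84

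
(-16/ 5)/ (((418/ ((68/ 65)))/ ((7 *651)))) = -2479008/ 67925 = -36.50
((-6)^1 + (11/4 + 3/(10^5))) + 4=75003/100000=0.75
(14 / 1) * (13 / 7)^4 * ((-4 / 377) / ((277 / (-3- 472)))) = 8348600 / 2755319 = 3.03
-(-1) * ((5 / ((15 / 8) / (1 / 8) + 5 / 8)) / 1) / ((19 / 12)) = 96 / 475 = 0.20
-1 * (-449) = 449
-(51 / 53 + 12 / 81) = -1589 / 1431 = -1.11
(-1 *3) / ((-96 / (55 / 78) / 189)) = 3465 / 832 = 4.16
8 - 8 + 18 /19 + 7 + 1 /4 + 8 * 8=5487 /76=72.20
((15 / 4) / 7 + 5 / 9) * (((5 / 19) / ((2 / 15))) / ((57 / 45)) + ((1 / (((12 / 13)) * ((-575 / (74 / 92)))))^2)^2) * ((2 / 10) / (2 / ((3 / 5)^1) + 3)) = 0.05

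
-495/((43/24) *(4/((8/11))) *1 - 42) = 23760/1543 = 15.40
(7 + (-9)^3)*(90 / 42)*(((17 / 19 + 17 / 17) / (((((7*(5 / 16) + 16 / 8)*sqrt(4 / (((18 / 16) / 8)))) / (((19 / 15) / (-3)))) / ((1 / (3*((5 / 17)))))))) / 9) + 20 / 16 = 231559 / 28140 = 8.23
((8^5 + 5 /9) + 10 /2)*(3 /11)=294962 /33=8938.24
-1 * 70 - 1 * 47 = -117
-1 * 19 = -19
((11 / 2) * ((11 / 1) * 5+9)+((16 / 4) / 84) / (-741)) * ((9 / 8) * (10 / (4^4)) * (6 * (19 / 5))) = 16432413 / 46592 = 352.69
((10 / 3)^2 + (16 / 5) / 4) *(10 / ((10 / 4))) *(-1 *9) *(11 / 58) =-11792 / 145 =-81.32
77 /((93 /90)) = 2310 /31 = 74.52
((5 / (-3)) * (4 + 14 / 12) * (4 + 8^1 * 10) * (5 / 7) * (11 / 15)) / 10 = -341 / 9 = -37.89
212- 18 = 194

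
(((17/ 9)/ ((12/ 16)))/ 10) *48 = 544/ 45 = 12.09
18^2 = 324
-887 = -887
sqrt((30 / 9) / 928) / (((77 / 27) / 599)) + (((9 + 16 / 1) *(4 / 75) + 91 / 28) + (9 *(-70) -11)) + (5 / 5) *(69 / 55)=-622.57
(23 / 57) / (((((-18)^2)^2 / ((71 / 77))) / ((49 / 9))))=11431 / 592379568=0.00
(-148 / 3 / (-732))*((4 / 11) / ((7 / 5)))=740 / 42273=0.02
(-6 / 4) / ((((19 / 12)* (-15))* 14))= 3 / 665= 0.00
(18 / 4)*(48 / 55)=3.93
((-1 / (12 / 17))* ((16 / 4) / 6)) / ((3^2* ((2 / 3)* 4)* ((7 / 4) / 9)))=-17 / 84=-0.20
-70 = -70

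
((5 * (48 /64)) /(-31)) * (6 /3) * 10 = -75 /31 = -2.42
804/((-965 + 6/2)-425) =-804/1387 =-0.58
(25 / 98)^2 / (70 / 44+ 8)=6875 / 1013222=0.01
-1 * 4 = -4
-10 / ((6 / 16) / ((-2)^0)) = -80 / 3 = -26.67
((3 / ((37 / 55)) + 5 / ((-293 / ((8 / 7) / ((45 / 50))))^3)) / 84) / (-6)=-0.01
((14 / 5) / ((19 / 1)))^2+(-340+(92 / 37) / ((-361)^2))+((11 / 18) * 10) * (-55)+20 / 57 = -733123781677 / 1084922325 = -675.74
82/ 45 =1.82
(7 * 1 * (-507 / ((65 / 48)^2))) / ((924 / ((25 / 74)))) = -288 / 407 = -0.71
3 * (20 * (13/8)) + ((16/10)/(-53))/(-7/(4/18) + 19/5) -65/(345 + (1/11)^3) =656029226831/6741456476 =97.31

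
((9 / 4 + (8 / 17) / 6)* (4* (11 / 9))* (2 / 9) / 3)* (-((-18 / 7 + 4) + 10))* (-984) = 274208000 / 28917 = 9482.59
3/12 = 1/4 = 0.25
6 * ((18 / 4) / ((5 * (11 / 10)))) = 54 / 11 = 4.91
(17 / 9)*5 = 85 / 9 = 9.44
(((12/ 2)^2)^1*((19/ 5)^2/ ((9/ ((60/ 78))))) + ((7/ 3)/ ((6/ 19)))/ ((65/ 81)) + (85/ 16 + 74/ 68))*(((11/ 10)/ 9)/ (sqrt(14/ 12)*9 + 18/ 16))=-3892141/ 43956900 + 3892141*sqrt(42)/ 32967675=0.68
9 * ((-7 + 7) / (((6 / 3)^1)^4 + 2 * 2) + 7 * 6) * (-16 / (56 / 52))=-5616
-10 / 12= -5 / 6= -0.83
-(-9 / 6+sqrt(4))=-1 / 2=-0.50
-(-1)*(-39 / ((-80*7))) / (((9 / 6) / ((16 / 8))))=13 / 140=0.09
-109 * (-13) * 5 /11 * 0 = 0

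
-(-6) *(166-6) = 960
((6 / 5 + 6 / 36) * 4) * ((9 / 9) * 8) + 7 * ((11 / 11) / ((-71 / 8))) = 45736 / 1065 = 42.94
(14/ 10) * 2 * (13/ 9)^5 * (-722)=-3753029644/ 295245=-12711.58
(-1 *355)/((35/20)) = -1420/7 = -202.86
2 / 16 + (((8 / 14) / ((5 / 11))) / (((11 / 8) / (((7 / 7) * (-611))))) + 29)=-148261 / 280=-529.50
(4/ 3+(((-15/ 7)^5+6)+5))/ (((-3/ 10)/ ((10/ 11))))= 165626600/ 1663893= 99.54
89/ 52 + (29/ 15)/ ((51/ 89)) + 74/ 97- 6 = -585431/ 3858660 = -0.15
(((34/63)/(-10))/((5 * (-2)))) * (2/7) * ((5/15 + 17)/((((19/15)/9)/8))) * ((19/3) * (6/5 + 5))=219232/3675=59.65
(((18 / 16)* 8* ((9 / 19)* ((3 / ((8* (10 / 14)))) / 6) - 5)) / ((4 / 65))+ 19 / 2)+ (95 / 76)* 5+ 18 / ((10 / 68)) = -3569193 / 6080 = -587.04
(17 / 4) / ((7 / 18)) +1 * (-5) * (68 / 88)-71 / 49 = 3027 / 539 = 5.62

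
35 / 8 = 4.38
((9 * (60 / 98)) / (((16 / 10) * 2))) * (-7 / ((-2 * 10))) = 135 / 224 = 0.60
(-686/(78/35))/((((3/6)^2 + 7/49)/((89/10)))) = -2991646/429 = -6973.53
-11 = -11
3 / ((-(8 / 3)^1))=-9 / 8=-1.12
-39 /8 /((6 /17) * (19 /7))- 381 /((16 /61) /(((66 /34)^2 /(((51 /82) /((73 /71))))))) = -960054586703 /106042192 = -9053.52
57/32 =1.78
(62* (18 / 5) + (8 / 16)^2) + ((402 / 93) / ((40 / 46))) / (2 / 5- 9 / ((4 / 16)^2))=12431949 / 55645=223.42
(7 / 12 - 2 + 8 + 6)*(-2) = -151 / 6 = -25.17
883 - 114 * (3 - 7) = 1339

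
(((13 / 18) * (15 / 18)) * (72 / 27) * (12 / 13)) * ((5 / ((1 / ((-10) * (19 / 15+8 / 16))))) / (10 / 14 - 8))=74200 / 4131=17.96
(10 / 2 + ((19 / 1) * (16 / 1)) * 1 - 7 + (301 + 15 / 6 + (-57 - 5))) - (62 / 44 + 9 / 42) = 83449 / 154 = 541.88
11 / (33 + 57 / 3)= 11 / 52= 0.21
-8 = -8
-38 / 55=-0.69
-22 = -22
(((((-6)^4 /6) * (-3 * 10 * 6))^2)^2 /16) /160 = 892616806656000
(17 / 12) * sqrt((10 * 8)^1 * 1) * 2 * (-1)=-25.34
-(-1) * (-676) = -676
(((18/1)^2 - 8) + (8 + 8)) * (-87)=-28884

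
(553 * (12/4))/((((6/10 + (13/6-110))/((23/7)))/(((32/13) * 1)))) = -5232960/41821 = -125.13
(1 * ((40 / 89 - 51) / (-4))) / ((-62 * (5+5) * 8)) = -4499 / 1765760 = -0.00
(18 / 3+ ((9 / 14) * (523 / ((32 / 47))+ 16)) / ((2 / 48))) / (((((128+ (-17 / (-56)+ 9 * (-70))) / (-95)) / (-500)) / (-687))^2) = 179654409259458000000 / 3508129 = 51210890266423.50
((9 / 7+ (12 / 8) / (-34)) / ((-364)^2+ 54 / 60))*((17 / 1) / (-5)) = -591 / 18549566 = -0.00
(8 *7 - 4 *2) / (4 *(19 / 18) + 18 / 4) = 864 / 157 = 5.50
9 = 9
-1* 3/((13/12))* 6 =-16.62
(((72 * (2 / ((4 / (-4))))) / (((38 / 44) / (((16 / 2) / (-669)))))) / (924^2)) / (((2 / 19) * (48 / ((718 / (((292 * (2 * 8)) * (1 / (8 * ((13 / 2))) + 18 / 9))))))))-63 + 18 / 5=-59.40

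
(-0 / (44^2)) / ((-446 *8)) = 0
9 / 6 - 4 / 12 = 7 / 6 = 1.17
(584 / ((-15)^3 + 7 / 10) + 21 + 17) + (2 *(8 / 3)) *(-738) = -131536054 / 33743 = -3898.17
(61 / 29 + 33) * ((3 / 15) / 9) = 1018 / 1305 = 0.78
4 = 4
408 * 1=408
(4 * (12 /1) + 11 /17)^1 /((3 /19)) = 15713 /51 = 308.10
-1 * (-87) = 87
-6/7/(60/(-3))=3/70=0.04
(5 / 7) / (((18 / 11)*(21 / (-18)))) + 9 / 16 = 443 / 2352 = 0.19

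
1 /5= 0.20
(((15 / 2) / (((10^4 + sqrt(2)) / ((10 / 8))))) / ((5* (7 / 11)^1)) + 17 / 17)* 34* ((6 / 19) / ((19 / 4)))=285684144288 / 126349997473-8415* sqrt(2) / 126349997473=2.26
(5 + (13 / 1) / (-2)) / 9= -1 / 6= -0.17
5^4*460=287500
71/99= 0.72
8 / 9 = 0.89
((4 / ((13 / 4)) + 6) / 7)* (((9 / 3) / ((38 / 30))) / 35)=0.07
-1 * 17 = -17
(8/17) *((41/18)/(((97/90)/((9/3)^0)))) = 1640/1649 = 0.99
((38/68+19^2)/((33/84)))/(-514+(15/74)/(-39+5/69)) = -2012216584/1123823041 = -1.79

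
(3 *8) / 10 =12 / 5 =2.40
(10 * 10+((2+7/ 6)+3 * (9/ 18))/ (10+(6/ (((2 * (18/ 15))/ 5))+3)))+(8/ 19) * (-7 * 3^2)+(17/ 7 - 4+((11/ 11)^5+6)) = 1609306/ 20349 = 79.09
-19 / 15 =-1.27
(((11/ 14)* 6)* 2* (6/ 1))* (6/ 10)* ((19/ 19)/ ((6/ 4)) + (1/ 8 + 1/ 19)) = 1089/ 38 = 28.66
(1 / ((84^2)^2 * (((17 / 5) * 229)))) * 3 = 5 / 64607106816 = 0.00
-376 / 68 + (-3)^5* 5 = -20749 / 17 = -1220.53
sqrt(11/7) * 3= 3 * sqrt(77)/7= 3.76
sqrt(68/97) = 2 * sqrt(1649)/97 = 0.84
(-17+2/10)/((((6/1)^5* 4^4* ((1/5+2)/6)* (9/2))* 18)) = -7/24634368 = -0.00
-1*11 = -11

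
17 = 17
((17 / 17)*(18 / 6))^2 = 9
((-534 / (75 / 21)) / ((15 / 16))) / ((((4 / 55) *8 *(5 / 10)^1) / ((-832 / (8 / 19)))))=27083056 / 25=1083322.24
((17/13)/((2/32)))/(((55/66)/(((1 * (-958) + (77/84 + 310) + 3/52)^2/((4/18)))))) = 519591880896/10985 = 47300125.71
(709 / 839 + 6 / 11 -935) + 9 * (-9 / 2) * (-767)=30129.89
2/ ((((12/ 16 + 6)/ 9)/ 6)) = 16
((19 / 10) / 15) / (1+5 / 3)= 19 / 400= 0.05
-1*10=-10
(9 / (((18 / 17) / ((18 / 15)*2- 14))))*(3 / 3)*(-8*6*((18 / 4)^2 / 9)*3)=159732 / 5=31946.40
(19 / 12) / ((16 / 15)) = 95 / 64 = 1.48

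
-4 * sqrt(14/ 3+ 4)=-4 * sqrt(78)/ 3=-11.78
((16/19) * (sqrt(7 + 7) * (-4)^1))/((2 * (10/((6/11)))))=-96 * sqrt(14)/1045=-0.34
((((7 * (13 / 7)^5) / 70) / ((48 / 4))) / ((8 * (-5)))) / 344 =-371293 / 27751718400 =-0.00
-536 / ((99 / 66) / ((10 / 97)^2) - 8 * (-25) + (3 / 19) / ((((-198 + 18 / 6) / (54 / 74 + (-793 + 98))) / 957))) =-3966400 / 6505519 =-0.61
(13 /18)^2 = 169 /324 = 0.52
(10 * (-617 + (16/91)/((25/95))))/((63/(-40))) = 3913.22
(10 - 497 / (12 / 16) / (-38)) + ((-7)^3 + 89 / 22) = -390641 / 1254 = -311.52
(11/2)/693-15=-1889/126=-14.99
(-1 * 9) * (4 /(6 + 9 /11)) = -132 /25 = -5.28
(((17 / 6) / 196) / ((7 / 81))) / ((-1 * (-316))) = 459 / 867104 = 0.00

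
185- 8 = 177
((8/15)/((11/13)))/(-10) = -52/825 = -0.06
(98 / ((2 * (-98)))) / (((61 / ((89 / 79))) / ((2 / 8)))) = -89 / 38552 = -0.00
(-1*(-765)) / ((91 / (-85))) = -65025 / 91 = -714.56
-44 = -44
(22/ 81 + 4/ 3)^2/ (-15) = -3380/ 19683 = -0.17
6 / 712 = 3 / 356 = 0.01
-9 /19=-0.47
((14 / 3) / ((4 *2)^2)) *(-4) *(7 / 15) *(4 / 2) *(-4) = 1.09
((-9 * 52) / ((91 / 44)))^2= 2509056 / 49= 51205.22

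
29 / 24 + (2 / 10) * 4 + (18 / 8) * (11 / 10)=269 / 60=4.48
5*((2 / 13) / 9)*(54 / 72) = 5 / 78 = 0.06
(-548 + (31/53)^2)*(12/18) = -3076742/8427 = -365.11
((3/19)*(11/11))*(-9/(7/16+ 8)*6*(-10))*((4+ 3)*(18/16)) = 1512/19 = 79.58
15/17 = 0.88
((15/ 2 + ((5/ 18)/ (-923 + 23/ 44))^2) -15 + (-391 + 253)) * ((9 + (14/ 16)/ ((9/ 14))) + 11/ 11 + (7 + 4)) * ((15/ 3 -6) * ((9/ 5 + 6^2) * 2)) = 43764163002568757/ 177926427468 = 245967.75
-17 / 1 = -17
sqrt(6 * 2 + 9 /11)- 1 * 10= -10 + sqrt(1551) /11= -6.42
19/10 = 1.90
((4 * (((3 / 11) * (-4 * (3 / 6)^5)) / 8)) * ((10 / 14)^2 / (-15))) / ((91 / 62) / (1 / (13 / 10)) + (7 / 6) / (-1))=2325 / 2973124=0.00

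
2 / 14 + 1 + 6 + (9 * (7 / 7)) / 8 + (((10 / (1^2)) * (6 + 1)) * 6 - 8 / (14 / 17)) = 418.55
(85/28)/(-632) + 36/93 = 209717/548576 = 0.38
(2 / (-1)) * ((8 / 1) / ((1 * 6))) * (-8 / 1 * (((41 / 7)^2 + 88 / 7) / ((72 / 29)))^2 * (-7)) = -4437291769 / 83349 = -53237.49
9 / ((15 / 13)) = 39 / 5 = 7.80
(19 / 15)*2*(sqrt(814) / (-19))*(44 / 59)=-88*sqrt(814) / 885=-2.84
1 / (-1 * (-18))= 1 / 18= 0.06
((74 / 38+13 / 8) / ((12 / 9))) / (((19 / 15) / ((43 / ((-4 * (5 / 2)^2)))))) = -210141 / 57760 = -3.64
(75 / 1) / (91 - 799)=-25 / 236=-0.11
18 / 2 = 9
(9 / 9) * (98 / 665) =14 / 95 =0.15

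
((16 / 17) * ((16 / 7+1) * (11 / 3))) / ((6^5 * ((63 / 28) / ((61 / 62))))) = 15433 / 24203529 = 0.00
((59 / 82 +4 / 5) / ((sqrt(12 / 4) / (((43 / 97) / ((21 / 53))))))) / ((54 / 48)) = 811324 * sqrt(3) / 1610685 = 0.87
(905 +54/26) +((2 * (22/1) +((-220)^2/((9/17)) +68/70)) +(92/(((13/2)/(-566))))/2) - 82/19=6875193412/77805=88364.42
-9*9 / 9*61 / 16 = -549 / 16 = -34.31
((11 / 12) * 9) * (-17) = -561 / 4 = -140.25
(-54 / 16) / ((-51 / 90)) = 405 / 68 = 5.96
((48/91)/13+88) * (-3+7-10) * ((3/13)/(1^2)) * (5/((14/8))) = -348.29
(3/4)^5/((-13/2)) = -243/6656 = -0.04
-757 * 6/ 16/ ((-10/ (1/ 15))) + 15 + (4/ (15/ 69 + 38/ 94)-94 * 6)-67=-5104453/ 8400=-607.67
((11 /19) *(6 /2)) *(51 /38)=1683 /722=2.33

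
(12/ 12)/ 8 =1/ 8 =0.12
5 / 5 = 1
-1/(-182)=1/182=0.01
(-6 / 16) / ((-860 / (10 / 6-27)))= -19 / 1720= -0.01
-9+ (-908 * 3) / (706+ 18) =-2310 / 181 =-12.76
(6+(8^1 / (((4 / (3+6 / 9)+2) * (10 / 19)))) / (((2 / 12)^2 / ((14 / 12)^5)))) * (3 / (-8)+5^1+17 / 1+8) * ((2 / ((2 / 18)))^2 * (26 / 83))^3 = 585036875215490256 / 48601895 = 12037326429.67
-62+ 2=-60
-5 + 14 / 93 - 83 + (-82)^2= 617162 / 93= 6636.15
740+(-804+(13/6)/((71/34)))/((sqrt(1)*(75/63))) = 116283/1775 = 65.51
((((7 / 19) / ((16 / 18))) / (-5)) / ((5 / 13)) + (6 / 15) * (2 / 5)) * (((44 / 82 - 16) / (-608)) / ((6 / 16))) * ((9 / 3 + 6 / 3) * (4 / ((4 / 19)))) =-66887 / 186960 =-0.36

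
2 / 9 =0.22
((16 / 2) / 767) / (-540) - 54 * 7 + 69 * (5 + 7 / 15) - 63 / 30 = -120113 / 41418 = -2.90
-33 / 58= -0.57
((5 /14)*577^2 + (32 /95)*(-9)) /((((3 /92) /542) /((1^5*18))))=35573032262.94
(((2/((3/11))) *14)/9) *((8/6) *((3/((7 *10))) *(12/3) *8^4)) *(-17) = -24510464/135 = -181558.99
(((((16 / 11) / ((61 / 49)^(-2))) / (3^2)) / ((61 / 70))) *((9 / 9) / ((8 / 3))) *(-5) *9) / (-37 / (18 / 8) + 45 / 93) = 83700 / 275429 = 0.30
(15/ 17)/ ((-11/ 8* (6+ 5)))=-120/ 2057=-0.06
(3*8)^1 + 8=32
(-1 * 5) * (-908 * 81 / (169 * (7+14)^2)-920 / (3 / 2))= 76307780 / 24843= 3071.60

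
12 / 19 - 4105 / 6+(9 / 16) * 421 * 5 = 456481 / 912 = 500.53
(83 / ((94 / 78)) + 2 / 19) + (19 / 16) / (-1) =968585 / 14288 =67.79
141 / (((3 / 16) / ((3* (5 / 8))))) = 1410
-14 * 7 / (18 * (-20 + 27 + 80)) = -49 / 783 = -0.06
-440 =-440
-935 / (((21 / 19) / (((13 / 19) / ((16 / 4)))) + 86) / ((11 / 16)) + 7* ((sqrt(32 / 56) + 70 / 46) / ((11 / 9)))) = -1448429340215 / 221639180533 + 16550807130* sqrt(7) / 221639180533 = -6.34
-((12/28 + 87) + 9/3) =-633/7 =-90.43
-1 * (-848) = 848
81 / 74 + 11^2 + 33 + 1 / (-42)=120490 / 777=155.07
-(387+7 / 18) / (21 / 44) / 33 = -13946 / 567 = -24.60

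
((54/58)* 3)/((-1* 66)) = -27/638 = -0.04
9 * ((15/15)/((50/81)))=729/50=14.58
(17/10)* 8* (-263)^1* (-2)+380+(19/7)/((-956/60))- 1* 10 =62933489/8365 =7523.43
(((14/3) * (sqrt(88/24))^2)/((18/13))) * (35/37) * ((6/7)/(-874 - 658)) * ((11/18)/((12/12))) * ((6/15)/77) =-143/6887106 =-0.00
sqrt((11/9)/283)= sqrt(3113)/849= 0.07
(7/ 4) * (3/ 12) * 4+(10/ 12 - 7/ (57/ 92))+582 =130709/ 228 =573.29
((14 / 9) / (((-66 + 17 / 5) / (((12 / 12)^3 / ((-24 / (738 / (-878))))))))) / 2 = -1435 / 3297768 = -0.00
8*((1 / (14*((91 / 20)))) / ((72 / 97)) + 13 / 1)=597202 / 5733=104.17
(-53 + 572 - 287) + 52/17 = 3996/17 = 235.06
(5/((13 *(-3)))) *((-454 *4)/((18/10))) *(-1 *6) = -90800/117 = -776.07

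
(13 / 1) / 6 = 2.17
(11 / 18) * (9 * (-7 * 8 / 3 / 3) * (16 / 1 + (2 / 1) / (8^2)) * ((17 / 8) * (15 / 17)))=-65835 / 64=-1028.67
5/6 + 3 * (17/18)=11/3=3.67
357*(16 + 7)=8211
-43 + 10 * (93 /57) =-507 /19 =-26.68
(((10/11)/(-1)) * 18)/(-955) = 36/2101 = 0.02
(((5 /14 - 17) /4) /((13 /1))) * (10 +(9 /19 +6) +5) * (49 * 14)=-1164534 /247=-4714.71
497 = 497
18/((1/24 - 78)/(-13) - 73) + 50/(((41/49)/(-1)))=-51447506/857105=-60.02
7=7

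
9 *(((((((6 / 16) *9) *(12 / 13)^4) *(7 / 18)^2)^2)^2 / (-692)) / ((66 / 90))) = -423519198323235840 / 1266287807275591237423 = -0.00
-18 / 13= -1.38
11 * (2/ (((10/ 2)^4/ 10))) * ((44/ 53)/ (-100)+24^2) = 33580316/ 165625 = 202.75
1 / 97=0.01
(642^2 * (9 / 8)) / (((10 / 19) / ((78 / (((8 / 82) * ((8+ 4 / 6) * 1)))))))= 6501784059 / 80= 81272300.74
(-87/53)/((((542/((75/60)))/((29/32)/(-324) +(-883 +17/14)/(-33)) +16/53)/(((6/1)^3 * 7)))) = -1753639948305/11679799238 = -150.14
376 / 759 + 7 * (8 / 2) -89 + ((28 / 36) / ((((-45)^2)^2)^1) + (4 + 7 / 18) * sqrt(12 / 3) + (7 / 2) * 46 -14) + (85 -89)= 91.27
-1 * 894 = -894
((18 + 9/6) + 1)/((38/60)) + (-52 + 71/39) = -13198/741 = -17.81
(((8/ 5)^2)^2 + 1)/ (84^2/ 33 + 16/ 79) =4102549/ 116240000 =0.04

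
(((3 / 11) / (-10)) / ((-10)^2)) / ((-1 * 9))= 1 / 33000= 0.00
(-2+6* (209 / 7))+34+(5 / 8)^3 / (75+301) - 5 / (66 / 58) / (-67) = 629299213601 / 2979508224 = 211.21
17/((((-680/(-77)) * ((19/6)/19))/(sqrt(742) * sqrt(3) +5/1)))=231/4 +231 * sqrt(2226)/20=602.68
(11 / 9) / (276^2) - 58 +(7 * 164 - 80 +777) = 1225138619 / 685584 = 1787.00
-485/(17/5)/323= -0.44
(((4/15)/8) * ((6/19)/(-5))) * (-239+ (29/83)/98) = 1943997/3863650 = 0.50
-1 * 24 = -24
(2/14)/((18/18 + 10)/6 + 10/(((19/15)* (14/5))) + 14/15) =570/22289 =0.03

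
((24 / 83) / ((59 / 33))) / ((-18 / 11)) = -484 / 4897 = -0.10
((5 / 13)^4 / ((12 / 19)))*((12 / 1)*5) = 59375 / 28561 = 2.08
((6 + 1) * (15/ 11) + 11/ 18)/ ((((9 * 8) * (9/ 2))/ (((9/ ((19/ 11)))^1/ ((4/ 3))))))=2011/ 16416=0.12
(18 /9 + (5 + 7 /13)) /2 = 49 /13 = 3.77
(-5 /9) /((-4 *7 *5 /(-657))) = -73 /28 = -2.61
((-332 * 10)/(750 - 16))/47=-1660/17249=-0.10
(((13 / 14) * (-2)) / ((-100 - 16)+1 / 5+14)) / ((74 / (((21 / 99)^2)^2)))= 0.00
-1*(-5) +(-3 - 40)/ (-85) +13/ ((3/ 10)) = 12454/ 255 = 48.84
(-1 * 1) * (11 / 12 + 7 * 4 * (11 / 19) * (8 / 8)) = -3905 / 228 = -17.13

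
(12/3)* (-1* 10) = -40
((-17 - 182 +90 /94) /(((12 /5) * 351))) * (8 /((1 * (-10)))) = 716 /3807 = 0.19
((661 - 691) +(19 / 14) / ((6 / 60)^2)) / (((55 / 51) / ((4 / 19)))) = 20.64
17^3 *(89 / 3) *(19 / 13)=8307883 / 39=213022.64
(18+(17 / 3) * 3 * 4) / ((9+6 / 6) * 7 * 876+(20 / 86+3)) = 3698 / 2636899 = 0.00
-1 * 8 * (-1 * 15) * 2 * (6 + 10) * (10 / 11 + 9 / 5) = 114432 / 11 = 10402.91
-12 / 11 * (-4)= 48 / 11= 4.36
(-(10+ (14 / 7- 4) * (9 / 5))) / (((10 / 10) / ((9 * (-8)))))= 2304 / 5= 460.80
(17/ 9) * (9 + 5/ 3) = 544/ 27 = 20.15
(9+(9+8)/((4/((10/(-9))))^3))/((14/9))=50363/9072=5.55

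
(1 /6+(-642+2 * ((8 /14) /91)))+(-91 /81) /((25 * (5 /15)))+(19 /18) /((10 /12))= -550960439 /859950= -640.69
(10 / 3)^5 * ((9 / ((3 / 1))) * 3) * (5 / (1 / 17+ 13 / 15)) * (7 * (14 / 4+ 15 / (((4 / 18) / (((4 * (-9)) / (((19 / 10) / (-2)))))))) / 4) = 904892734375 / 10089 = 89691023.33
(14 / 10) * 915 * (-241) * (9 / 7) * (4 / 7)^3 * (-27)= 685889856 / 343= 1999678.88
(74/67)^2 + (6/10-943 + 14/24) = -253340341/269340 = -940.60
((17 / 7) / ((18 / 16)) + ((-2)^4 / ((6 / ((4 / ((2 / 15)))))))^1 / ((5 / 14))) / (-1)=-14248 / 63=-226.16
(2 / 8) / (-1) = -1 / 4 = -0.25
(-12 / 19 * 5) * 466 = -1471.58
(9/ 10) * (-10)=-9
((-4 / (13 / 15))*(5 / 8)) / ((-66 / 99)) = 225 / 52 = 4.33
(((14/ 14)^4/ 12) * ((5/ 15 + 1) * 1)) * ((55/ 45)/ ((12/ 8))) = 22/ 243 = 0.09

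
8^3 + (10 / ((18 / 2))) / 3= 13834 / 27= 512.37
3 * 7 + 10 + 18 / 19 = 607 / 19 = 31.95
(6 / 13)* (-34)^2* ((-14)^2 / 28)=48552 / 13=3734.77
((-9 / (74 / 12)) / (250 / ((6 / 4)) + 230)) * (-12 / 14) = 486 / 154105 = 0.00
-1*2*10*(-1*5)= 100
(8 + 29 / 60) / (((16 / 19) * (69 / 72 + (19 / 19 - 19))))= -9671 / 16360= -0.59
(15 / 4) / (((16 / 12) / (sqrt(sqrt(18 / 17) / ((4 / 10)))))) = 45 * sqrt(15) * 34^(3 / 4) / 544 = 4.51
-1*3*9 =-27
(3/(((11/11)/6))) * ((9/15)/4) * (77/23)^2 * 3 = 480249/5290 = 90.78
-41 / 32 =-1.28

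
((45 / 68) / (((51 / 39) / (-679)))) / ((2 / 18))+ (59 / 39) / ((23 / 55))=-3202965475 / 1036932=-3088.89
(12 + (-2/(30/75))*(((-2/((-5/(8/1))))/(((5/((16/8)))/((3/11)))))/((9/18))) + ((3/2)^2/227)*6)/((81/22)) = 2.33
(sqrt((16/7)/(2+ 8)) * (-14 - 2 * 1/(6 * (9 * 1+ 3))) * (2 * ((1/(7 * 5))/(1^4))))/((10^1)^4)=-101 * sqrt(70)/22050000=-0.00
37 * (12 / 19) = 444 / 19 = 23.37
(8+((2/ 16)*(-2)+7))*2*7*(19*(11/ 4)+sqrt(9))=91273/ 8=11409.12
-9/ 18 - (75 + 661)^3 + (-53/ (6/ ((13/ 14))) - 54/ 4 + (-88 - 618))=-33489874673/ 84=-398688984.20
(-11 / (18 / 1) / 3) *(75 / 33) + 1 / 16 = -173 / 432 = -0.40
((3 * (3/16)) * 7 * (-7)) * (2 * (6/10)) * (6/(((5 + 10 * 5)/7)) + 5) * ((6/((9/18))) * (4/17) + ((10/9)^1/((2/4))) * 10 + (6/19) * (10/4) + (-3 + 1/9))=-621677259/142120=-4374.31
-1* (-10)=10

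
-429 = -429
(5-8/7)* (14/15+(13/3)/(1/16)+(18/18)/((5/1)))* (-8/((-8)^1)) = 1359/5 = 271.80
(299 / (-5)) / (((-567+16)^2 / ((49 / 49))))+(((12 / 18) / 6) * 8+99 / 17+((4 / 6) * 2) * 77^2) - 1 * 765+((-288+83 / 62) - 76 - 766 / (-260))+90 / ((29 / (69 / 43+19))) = 27574623453703493 / 4024742822685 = 6851.28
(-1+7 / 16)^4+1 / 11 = 137707 / 720896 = 0.19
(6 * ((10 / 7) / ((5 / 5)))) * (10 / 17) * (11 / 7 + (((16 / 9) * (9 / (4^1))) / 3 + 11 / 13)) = 204800 / 10829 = 18.91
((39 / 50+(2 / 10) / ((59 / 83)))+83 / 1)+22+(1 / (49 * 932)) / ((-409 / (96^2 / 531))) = 1461014399393 / 13775181350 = 106.06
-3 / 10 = -0.30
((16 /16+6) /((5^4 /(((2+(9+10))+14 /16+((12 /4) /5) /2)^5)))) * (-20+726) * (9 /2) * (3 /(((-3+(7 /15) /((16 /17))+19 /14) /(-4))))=769261333573962839799 /385400000000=1996007611.76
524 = 524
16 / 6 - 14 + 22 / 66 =-11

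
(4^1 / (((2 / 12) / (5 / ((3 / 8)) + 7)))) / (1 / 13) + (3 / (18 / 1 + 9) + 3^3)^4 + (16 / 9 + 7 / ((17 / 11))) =60965394245 / 111537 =546593.46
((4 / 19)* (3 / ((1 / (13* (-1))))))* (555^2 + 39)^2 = -14804934782976 / 19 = -779207093840.84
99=99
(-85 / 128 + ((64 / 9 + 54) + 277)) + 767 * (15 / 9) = 1861379 / 1152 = 1615.78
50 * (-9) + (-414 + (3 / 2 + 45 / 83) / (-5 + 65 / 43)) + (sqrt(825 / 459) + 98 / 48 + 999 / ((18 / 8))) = -20843479 / 49800 + 5 * sqrt(187) / 51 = -417.20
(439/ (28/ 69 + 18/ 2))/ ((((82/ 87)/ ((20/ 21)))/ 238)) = 298669260/ 26609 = 11224.37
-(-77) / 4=77 / 4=19.25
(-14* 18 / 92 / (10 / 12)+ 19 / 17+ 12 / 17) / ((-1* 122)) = 2861 / 238510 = 0.01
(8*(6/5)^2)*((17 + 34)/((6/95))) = 46512/5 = 9302.40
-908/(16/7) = -1589/4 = -397.25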